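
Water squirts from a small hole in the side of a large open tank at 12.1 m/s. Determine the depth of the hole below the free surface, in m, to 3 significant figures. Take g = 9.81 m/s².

h ≈ 7.46 m

Inverting v = √(2gh) gives h = v² / 2g.
h = 12.1²/(2·9.81) = 146/19.62 = 7.46 m.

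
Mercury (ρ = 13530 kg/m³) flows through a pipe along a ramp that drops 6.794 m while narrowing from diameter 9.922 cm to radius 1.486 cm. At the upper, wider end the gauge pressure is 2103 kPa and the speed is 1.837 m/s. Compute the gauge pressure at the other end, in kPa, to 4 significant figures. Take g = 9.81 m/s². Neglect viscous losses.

P₂ = 191.7 kPa

Continuity gives A₁v₁ = A₂v₂, so v₂ = (77.32 cm²)/(6.937 cm²) × 1.837 m/s = 20.47 m/s.
Applying Bernoulli between the two ends and solving for P₂: P₂ = P₁ + ½ρ(v₁² − v₂²) − ρgΔh.
P₂ = 2103000 + ½·13530·(1.837² − 20.47²) − 13530·9.81·(−6.794) = 2103000 + (-2813000) − (-901800) = 191700 Pa.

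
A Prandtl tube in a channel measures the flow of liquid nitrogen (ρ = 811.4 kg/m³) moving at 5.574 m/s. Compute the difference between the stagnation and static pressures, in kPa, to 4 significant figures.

ΔP = 12.60 kPa

The dynamic pressure equals the rise in static pressure at the stagnation point: ΔP = ½ρv².
ΔP = ½·811.4·5.574² = 12600 Pa.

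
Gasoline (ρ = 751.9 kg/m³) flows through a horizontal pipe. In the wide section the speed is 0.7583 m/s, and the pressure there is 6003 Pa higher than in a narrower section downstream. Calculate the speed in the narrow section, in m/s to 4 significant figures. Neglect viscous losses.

4.067 m/s

Horizontal Bernoulli: P₁ + ½ρv₁² = P₂ + ½ρv₂², so v₂² = v₁² + 2(P₁ − P₂)/ρ.
v₂ = √(0.7583² + 2·6003/751.9) = √(0.5750 + 15.97) = 4.067 m/s.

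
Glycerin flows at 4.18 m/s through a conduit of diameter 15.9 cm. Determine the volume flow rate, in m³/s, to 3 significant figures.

Q ≈ 0.0830 m³/s

Q = A·v = 0.0199 m² × 4.18 m/s = 0.0830 m³/s.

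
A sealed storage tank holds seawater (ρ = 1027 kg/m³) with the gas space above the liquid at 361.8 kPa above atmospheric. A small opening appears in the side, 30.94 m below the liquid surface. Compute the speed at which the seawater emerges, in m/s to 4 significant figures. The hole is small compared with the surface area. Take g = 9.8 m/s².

v ≈ 36.21 m/s

Take point 1 at the surface (v₁ ≈ 0) and point 2 at the hole (at atmospheric pressure). Bernoulli: P₁ + ρg h = P_atm + ½ρv₂².
With P₁ − P_atm = 361800 Pa, v₂ = √(2gh + 2ΔP/ρ) = √(2·9.8·30.94 + 2·361800/1027) = 36.21 m/s.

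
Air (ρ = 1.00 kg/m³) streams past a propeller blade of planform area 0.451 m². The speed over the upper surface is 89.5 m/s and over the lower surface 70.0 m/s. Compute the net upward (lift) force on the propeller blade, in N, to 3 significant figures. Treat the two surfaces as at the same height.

With equal heights on the two surfaces, Bernoulli gives P_lower − P_upper = ½ρ(v_upper² − v_lower²).
ΔP = ½·1.00·(89.5² − 70.0²) = 1560 Pa.
Lift = ΔP · A = 1560 × 0.451 = 701 N.

701 N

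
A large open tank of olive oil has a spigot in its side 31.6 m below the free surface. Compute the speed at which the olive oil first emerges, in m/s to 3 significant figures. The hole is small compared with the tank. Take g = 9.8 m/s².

v ≈ 24.9 m/s

With the surface at rest and both surface and jet at atmospheric pressure, Bernoulli gives ρg h = ½ρv², so v = √(2gh) = √(2·9.8·31.6) = 24.9 m/s.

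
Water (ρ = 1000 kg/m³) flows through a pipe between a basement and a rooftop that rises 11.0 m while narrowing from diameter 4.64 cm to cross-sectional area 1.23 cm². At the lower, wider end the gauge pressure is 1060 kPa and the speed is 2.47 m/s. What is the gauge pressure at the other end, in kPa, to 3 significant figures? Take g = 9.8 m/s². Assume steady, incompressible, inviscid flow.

P₂ = 379 kPa

The volume flow rate is constant, so v₂ = (A₁/A₂)v₁ = (16.9/1.23)·2.47 = 34.0 m/s.
Bernoulli: P₁ + ½ρv₁² + ρg h₁ = P₂ + ½ρv₂² + ρg h₂, so P₂ = P₁ + ½ρ(v₁² − v₂²) − ρg(h₂ − h₁).
P₂ = 1060000 + ½·1000·(2.47² − 34.0²) − 1000·9.8·(+11.0) = 1060000 + (-573000) − (108000) = 379000 Pa.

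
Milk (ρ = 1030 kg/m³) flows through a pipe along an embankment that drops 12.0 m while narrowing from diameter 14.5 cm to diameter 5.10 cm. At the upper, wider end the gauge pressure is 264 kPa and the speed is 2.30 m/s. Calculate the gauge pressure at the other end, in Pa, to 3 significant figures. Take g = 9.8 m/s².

P₂ = 210000 Pa

Mass conservation (A₁v₁ = A₂v₂) gives v₂ = 2.30 × 165/20.4 = 18.6 m/s.
Bernoulli: P₁ + ½ρv₁² + ρg h₁ = P₂ + ½ρv₂² + ρg h₂, so P₂ = P₁ + ½ρ(v₁² − v₂²) − ρg(h₂ − h₁).
P₂ = 264000 + ½·1030·(2.30² − 18.6²) − 1030·9.8·(−12.0) = 264000 + (-175000) − (-121000) = 210000 Pa.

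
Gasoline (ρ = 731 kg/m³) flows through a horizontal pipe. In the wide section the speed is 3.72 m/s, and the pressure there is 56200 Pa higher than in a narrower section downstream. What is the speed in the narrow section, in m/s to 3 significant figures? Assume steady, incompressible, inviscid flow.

Horizontal Bernoulli: P₁ + ½ρv₁² = P₂ + ½ρv₂², so v₂² = v₁² + 2(P₁ − P₂)/ρ.
v₂ = √(3.72² + 2·56200/731) = √(13.8 + 154) = 12.9 m/s.

v₂ ≈ 12.9 m/s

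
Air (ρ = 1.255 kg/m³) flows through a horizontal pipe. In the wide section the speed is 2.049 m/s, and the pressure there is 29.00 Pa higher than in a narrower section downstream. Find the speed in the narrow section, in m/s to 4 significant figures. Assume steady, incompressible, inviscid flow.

Along the level pipe P + ½ρv² is conserved, hence v₂² = v₁² + 2(P₁ − P₂)/ρ.
v₂ = √(2.049² + 2·29.00/1.255) = √(4.198 + 46.22) = 7.100 m/s.

v₂ ≈ 7.100 m/s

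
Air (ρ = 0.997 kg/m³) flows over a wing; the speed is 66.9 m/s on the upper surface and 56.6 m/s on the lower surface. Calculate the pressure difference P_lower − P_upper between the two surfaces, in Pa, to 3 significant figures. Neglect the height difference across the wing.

ΔP ≈ 634 Pa

With negligible Δh, P + ½ρv² is constant, so P_low − P_up = ½ρ(v_up² − v_low²).
ΔP = ½·0.997·(66.9² − 56.6²) = 634 Pa.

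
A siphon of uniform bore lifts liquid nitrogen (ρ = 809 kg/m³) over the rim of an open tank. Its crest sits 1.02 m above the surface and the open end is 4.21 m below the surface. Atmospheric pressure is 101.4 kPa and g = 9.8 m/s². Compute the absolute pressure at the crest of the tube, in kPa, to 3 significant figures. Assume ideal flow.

P_top = 59.9 kPa

Bernoulli surface→outlet gives ½v² = g·h_out, so v = √(2·9.8·4.21) = 9.08 m/s.
Continuity keeps v the same throughout the tube; from surface to crest, P_atm + 0 = P_top + ½ρv² + ρg·h_top.
P_top = 101400 − ½·809·9.08² − 809·9.8·1.02 = 59900 Pa.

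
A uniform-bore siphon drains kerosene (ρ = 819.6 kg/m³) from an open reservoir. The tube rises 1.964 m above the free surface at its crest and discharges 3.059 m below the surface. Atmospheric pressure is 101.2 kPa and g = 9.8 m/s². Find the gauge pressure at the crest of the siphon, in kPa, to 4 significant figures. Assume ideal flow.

Bernoulli surface→outlet gives ½v² = g·h_out, so v = √(2·9.8·3.059) = 7.743 m/s.
With constant cross-section the crest speed equals v; applying Bernoulli from the surface up to the crest, P_top = P_atm − ½ρv² − ρg·h_top.
P_top = 101200 − ½·819.6·7.743² − 819.6·9.8·1.964 = 60850 Pa. So P_gauge = P_top − P_atm = -40350 Pa.

P_gauge ≈ -40.35 kPa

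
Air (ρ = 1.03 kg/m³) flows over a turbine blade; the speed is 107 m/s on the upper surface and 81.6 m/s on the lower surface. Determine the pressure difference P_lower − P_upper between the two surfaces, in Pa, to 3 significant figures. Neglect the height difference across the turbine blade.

ΔP = 2470 Pa

With negligible Δh, P + ½ρv² is constant, so P_low − P_up = ½ρ(v_up² − v_low²).
ΔP = ½·1.03·(107² − 81.6²) = 2470 Pa.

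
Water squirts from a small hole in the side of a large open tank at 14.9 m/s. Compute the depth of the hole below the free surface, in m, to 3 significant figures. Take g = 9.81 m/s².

Torricelli: v = √(2gh), so h = v²/(2g).
h = 14.9²/(2·9.81) = 222/19.62 = 11.3 m.

h ≈ 11.3 m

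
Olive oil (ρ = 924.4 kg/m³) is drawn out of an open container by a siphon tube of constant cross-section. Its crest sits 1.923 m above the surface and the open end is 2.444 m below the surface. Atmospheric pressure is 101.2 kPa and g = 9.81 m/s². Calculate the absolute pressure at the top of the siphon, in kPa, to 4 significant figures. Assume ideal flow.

61.60 kPa

Bernoulli surface→outlet gives ½v² = g·h_out, so v = √(2·9.81·2.444) = 6.925 m/s.
With constant cross-section the crest speed equals v; applying Bernoulli from the surface up to the crest, P_top = P_atm − ½ρv² − ρg·h_top.
P_top = 101200 − ½·924.4·6.925² − 924.4·9.81·1.923 = 61600 Pa.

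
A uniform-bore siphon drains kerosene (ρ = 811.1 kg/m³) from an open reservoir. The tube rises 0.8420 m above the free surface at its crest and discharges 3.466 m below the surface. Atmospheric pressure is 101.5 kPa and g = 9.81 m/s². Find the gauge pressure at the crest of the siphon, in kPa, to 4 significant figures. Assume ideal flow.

-34.28 kPa

Bernoulli surface→outlet gives ½v² = g·h_out, so v = √(2·9.81·3.466) = 8.246 m/s.
The bore is uniform, so the speed at the crest is the same v. Bernoulli surface→crest: P_atm = P_top + ½ρv² + ρg·h_top.
P_top = 101500 − ½·811.1·8.246² − 811.1·9.81·0.8420 = 67220 Pa. So P_gauge = P_top − P_atm = -34280 Pa.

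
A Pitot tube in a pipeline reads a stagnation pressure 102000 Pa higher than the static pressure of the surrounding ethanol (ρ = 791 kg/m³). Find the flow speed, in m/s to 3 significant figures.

Bernoulli between the free stream and the stagnation point: ½ρv² = P_stag − P_static.
v = √(2ΔP/ρ) = √(2·102000/791) = 16.1 m/s.

v = 16.1 m/s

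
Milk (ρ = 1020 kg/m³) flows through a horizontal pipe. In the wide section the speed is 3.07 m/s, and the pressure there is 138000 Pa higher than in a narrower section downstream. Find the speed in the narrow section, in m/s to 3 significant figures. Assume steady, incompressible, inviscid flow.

v₂ = 16.7 m/s

Along the level pipe P + ½ρv² is conserved, hence v₂² = v₁² + 2(P₁ − P₂)/ρ.
v₂ = √(3.07² + 2·138000/1020) = √(9.42 + 271) = 16.7 m/s.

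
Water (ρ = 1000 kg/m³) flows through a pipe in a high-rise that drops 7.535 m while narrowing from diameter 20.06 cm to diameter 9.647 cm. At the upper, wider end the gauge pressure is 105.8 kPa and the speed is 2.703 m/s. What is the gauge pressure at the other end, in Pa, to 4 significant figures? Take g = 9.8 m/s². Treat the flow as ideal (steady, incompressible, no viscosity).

By continuity, v₂ = v₁·A₁/A₂ = 2.703·(316.0/73.09) = 11.69 m/s.
Bernoulli: P₁ + ½ρv₁² + ρg h₁ = P₂ + ½ρv₂² + ρg h₂, so P₂ = P₁ + ½ρ(v₁² − v₂²) − ρg(h₂ − h₁).
P₂ = 105800 + ½·1000·(2.703² − 11.69²) − 1000·9.8·(−7.535) = 105800 + (-64650) − (-73840) = 115000 Pa.

P₂ ≈ 115000 Pa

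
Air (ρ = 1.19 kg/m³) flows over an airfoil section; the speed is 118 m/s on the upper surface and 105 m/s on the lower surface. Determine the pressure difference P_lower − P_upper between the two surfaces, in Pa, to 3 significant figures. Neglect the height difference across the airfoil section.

ΔP ≈ 1720 Pa

Bernoulli (same height): P_lower − P_upper = ½ρ(v_upper² − v_lower²).
ΔP = ½·1.19·(118² − 105²) = 1720 Pa.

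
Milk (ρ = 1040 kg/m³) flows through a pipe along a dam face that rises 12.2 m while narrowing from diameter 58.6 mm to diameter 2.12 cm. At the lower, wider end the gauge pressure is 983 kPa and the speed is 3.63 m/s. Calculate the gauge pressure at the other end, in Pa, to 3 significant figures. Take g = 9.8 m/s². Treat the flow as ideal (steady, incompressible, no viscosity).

Continuity gives A₁v₁ = A₂v₂, so v₂ = (27.0 cm²)/(3.53 cm²) × 3.63 m/s = 27.7 m/s.
Bernoulli: P₁ + ½ρv₁² + ρg h₁ = P₂ + ½ρv₂² + ρg h₂, so P₂ = P₁ + ½ρ(v₁² − v₂²) − ρg(h₂ − h₁).
P₂ = 983000 + ½·1040·(3.63² − 27.7²) − 1040·9.8·(+12.2) = 983000 + (-393000) − (124000) = 466000 Pa.

P₂ ≈ 466000 Pa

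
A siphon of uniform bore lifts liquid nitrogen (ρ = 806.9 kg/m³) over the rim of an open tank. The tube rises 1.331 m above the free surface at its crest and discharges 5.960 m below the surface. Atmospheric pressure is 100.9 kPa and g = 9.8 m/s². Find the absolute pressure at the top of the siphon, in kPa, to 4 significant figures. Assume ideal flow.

43.25 kPa

Bernoulli surface→outlet gives ½v² = g·h_out, so v = √(2·9.8·5.960) = 10.81 m/s.
With constant cross-section the crest speed equals v; applying Bernoulli from the surface up to the crest, P_top = P_atm − ½ρv² − ρg·h_top.
P_top = 100900 − ½·806.9·10.81² − 806.9·9.8·1.331 = 43250 Pa.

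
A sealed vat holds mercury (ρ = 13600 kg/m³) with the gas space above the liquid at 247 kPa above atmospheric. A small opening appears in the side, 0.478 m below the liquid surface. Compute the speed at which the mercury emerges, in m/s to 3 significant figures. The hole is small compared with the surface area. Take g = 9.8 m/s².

Take point 1 at the surface (v₁ ≈ 0) and point 2 at the hole (at atmospheric pressure). Bernoulli: P₁ + ρg h = P_atm + ½ρv₂².
With P₁ − P_atm = 247000 Pa, v₂ = √(2gh + 2ΔP/ρ) = √(2·9.8·0.478 + 2·247000/13600) = 6.76 m/s.

v ≈ 6.76 m/s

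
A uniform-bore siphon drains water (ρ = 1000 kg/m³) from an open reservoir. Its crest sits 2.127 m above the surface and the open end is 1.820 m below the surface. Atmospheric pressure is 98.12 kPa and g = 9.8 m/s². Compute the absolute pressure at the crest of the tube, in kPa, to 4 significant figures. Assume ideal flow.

From the surface to the outlet (both open to atmosphere, surface at rest): v = √(2g·h_out) = √(2·9.8·1.820) = 5.973 m/s.
With constant cross-section the crest speed equals v; applying Bernoulli from the surface up to the crest, P_top = P_atm − ½ρv² − ρg·h_top.
P_top = 98120 − ½·1000·5.973² − 1000·9.8·2.127 = 59440 Pa.

P_top = 59.44 kPa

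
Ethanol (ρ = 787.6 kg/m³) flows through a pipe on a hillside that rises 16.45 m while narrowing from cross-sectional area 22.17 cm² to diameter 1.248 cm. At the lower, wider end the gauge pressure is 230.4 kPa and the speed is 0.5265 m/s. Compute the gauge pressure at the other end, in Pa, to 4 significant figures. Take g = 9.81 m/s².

Mass conservation (A₁v₁ = A₂v₂) gives v₂ = 0.5265 × 22.17/1.223 = 9.542 m/s.
Bernoulli: P₁ + ½ρv₁² + ρg h₁ = P₂ + ½ρv₂² + ρg h₂, so P₂ = P₁ + ½ρ(v₁² − v₂²) − ρg(h₂ − h₁).
P₂ = 230400 + ½·787.6·(0.5265² − 9.542²) − 787.6·9.81·(+16.45) = 230400 + (-35750) − (127100) = 67550 Pa.

P₂ = 67550 Pa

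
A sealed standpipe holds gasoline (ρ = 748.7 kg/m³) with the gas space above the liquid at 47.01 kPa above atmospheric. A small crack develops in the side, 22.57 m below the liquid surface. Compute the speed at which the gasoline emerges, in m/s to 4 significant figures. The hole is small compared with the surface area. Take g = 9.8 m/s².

Take point 1 at the surface (v₁ ≈ 0) and point 2 at the hole (at atmospheric pressure). Bernoulli: P₁ + ρg h = P_atm + ½ρv₂².
With P₁ − P_atm = 47010 Pa, v₂ = √(2gh + 2ΔP/ρ) = √(2·9.8·22.57 + 2·47010/748.7) = 23.83 m/s.

v ≈ 23.83 m/s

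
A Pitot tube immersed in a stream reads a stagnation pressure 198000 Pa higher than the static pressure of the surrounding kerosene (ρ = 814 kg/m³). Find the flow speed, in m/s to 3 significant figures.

The dynamic pressure equals the rise in static pressure at the stagnation point: ΔP = ½ρv².
v = √(2ΔP/ρ) = √(2·198000/814) = 22.1 m/s.

22.1 m/s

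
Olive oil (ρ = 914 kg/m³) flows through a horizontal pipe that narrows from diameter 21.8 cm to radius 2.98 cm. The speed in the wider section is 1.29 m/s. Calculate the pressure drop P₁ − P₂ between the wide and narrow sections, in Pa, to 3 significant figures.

Continuity gives A₁v₁ = A₂v₂, so v₂ = (373 cm²)/(27.9 cm²) × 1.29 m/s = 17.3 m/s.
The pipe is horizontal, so Bernoulli reduces to P₁ + ½ρv₁² = P₂ + ½ρv₂².
P₁ − P₂ = ½·914·(17.3² − 1.29²) = ½·914·296 = 135000 Pa.

ΔP ≈ 135000 Pa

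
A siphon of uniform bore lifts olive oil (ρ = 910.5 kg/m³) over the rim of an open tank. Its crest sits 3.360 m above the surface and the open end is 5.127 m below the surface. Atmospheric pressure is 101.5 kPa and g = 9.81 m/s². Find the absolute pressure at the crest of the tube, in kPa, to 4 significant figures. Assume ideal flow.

Bernoulli surface→outlet gives ½v² = g·h_out, so v = √(2·9.81·5.127) = 10.03 m/s.
Continuity keeps v the same throughout the tube; from surface to crest, P_atm + 0 = P_top + ½ρv² + ρg·h_top.
P_top = 101500 − ½·910.5·10.03² − 910.5·9.81·3.360 = 25690 Pa.

P_top = 25.69 kPa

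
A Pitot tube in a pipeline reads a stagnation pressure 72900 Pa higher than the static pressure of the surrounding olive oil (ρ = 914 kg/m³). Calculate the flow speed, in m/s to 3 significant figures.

v ≈ 12.6 m/s

At the stagnation point the flow is brought to rest, so Bernoulli gives P_stag − P_static = ½ρv².
v = √(2ΔP/ρ) = √(2·72900/914) = 12.6 m/s.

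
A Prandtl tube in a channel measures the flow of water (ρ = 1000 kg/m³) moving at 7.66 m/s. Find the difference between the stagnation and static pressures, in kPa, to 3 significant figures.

ΔP ≈ 29.3 kPa

The dynamic pressure equals the rise in static pressure at the stagnation point: ΔP = ½ρv².
ΔP = ½·1000·7.66² = 29300 Pa.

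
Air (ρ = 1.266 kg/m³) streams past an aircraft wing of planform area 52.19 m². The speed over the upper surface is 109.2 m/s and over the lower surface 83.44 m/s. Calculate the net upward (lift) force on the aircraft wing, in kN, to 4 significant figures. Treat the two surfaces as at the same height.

The faster flow above has the lower pressure; Bernoulli (same height) gives ΔP = ½ρ(v_up² − v_low²).
ΔP = ½·1.266·(109.2² − 83.44²) = 3141 Pa.
Lift = ΔP · A = 3141 × 52.19 = 163900 N.

F ≈ 163.9 kN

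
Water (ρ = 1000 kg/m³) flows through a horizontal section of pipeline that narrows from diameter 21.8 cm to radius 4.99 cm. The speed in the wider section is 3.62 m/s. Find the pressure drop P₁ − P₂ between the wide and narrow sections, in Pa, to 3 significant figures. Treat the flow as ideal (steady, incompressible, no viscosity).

Mass conservation (A₁v₁ = A₂v₂) gives v₂ = 3.62 × 373/78.2 = 17.3 m/s.
The pipe is horizontal, so Bernoulli reduces to P₁ + ½ρv₁² = P₂ + ½ρv₂².
P₁ − P₂ = ½·1000·(17.3² − 3.62²) = ½·1000·285 = 143000 Pa.

ΔP ≈ 143000 Pa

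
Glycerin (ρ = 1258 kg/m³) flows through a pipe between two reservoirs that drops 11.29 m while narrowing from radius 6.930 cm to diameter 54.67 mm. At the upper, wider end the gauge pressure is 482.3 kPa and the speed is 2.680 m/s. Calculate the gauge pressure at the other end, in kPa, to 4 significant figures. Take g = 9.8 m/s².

439.4 kPa

By continuity, v₂ = v₁·A₁/A₂ = 2.680·(150.9/23.47) = 17.23 m/s.
Bernoulli: P₁ + ½ρv₁² + ρg h₁ = P₂ + ½ρv₂² + ρg h₂, so P₂ = P₁ + ½ρ(v₁² − v₂²) − ρg(h₂ − h₁).
P₂ = 482300 + ½·1258·(2.680² − 17.23²) − 1258·9.8·(−11.29) = 482300 + (-182100) − (-139200) = 439400 Pa.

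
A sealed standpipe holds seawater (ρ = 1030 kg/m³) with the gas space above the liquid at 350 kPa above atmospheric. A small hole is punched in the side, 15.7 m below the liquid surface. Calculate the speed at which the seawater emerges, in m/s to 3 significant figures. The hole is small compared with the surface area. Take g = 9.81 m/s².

v ≈ 31.4 m/s

Take point 1 at the surface (v₁ ≈ 0) and point 2 at the hole (at atmospheric pressure). Bernoulli: P₁ + ρg h = P_atm + ½ρv₂².
With P₁ − P_atm = 350000 Pa, v₂ = √(2gh + 2ΔP/ρ) = √(2·9.81·15.7 + 2·350000/1030) = 31.4 m/s.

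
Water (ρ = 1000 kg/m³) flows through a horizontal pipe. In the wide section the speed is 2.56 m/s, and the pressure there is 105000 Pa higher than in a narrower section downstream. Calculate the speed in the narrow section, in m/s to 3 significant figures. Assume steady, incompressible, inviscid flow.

Horizontal Bernoulli: P₁ + ½ρv₁² = P₂ + ½ρv₂², so v₂² = v₁² + 2(P₁ − P₂)/ρ.
v₂ = √(2.56² + 2·105000/1000) = √(6.55 + 210) = 14.7 m/s.

v₂ ≈ 14.7 m/s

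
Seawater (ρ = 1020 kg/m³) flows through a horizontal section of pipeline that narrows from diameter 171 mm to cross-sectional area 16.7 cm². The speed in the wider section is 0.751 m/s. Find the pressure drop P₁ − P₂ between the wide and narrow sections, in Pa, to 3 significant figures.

The volume flow rate is constant, so v₂ = (A₁/A₂)v₁ = (230/16.7)·0.751 = 10.3 m/s.
The pipe is horizontal, so Bernoulli reduces to P₁ + ½ρv₁² = P₂ + ½ρv₂².
P₁ − P₂ = ½·1020·(10.3² − 0.751²) = ½·1020·106 = 54100 Pa.

ΔP ≈ 54100 Pa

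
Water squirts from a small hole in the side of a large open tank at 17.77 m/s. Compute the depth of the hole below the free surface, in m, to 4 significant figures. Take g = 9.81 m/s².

Torricelli: v = √(2gh), so h = v²/(2g).
h = 17.77²/(2·9.81) = 315.8/19.62 = 16.09 m.

16.09 m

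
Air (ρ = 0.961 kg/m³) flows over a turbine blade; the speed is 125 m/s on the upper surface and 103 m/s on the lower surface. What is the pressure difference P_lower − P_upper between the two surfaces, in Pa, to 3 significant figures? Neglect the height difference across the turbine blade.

ΔP ≈ 2410 Pa

The pressure is lower where the speed is higher: ΔP = ½ρ(v_up² − v_low²).
ΔP = ½·0.961·(125² − 103²) = 2410 Pa.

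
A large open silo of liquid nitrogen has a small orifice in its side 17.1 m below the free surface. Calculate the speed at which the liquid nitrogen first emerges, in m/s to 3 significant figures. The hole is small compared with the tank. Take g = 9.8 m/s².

The surface is effectively still and both ends are open, so ½v² = gh and v = √(2·9.8·17.1) = 18.3 m/s.

v ≈ 18.3 m/s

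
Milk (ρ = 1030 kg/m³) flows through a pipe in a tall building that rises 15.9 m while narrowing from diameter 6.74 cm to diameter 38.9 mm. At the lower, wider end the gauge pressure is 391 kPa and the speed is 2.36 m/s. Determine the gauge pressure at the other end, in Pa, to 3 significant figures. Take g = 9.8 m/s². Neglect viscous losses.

Continuity gives A₁v₁ = A₂v₂, so v₂ = (35.7 cm²)/(11.9 cm²) × 2.36 m/s = 7.08 m/s.
Energy conservation along the streamline gives P₂ = P₁ − ½ρ(v₂² − v₁²) − ρg(h₂ − h₁).
P₂ = 391000 + ½·1030·(2.36² − 7.08²) − 1030·9.8·(+15.9) = 391000 + (-23000) − (160000) = 208000 Pa.

P₂ ≈ 208000 Pa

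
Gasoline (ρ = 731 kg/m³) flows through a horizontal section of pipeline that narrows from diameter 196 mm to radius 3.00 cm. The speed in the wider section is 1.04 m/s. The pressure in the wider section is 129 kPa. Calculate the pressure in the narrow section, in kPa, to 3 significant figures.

P₂ = 84.4 kPa

Continuity gives A₁v₁ = A₂v₂, so v₂ = (302 cm²)/(28.3 cm²) × 1.04 m/s = 11.1 m/s.
Bernoulli (h₁ = h₂): P₁ − P₂ = ½ρ(v₂² − v₁²).
P₂ = P₁ − ½ρ(v₂² − v₁²) = 129000 − ½·731·(11.1² − 1.04²) = 129000 − 44600 = 84400 Pa.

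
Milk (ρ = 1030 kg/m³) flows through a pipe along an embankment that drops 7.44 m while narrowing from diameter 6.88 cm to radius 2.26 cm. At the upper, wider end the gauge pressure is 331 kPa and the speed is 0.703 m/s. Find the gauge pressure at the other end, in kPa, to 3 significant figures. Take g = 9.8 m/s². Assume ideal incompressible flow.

The volume flow rate is constant, so v₂ = (A₁/A₂)v₁ = (37.2/16.0)·0.703 = 1.63 m/s.
Energy conservation along the streamline gives P₂ = P₁ − ½ρ(v₂² − v₁²) − ρg(h₂ − h₁).
P₂ = 331000 + ½·1030·(0.703² − 1.63²) − 1030·9.8·(−7.44) = 331000 + (-1110) − (-75100) = 405000 Pa.

405 kPa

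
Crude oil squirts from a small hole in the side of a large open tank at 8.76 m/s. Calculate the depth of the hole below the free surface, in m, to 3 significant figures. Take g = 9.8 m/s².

3.92 m

For a small hole in a large open tank, ½v² = gh, giving h = v²/(2g).
h = 8.76²/(2·9.8) = 76.7/19.60 = 3.92 m.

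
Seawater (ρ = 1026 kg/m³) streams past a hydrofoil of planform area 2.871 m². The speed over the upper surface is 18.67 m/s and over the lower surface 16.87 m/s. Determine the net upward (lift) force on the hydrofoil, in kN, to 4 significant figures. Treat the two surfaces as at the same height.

94.22 kN

The faster flow above has the lower pressure; Bernoulli (same height) gives ΔP = ½ρ(v_up² − v_low²).
ΔP = ½·1026·(18.67² − 16.87²) = 32820 Pa.
Lift = ΔP · A = 32820 × 2.871 = 94220 N.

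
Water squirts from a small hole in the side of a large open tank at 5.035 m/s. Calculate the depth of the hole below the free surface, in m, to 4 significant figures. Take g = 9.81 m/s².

Inverting v = √(2gh) gives h = v² / 2g.
h = 5.035²/(2·9.81) = 25.35/19.62 = 1.292 m.

h = 1.292 m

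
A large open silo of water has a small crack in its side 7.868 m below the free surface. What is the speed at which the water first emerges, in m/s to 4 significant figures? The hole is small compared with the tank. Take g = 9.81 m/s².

12.42 m/s

Bernoulli from surface to hole (P equal, v_surface ≈ 0): v = √(2gh) = √(2×9.81×7.868) = 12.42 m/s.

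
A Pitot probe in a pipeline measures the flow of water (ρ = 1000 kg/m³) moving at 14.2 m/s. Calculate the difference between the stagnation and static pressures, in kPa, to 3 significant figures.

ΔP = 101 kPa

The dynamic pressure equals the rise in static pressure at the stagnation point: ΔP = ½ρv².
ΔP = ½·1000·14.2² = 101000 Pa.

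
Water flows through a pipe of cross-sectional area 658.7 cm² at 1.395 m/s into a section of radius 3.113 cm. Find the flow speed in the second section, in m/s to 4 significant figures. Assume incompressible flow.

v₂ = 30.18 m/s

By continuity, v₂ = v₁·A₁/A₂ = 1.395·(658.7/30.44) = 30.18 m/s.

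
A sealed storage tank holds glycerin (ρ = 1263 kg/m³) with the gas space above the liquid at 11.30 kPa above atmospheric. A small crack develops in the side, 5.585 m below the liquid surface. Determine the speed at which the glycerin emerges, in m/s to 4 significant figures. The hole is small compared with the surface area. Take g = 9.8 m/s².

Take point 1 at the surface (v₁ ≈ 0) and point 2 at the hole (at atmospheric pressure). Bernoulli: P₁ + ρg h = P_atm + ½ρv₂².
With P₁ − P_atm = 11300 Pa, v₂ = √(2gh + 2ΔP/ρ) = √(2·9.8·5.585 + 2·11300/1263) = 11.29 m/s.

v ≈ 11.29 m/s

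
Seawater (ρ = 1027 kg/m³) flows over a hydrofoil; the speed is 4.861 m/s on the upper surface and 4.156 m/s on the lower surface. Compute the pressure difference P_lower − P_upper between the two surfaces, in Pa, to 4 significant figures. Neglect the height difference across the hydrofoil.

3264 Pa

With negligible Δh, P + ½ρv² is constant, so P_low − P_up = ½ρ(v_up² − v_low²).
ΔP = ½·1027·(4.861² − 4.156²) = 3264 Pa.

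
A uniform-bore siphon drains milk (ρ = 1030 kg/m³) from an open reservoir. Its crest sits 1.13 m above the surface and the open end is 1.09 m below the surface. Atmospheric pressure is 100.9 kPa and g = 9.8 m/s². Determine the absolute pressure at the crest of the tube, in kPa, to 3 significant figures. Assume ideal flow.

P_top ≈ 78.5 kPa

The outlet speed comes from Torricelli: v = √(2g·1.09) = 4.62 m/s.
With constant cross-section the crest speed equals v; applying Bernoulli from the surface up to the crest, P_top = P_atm − ½ρv² − ρg·h_top.
P_top = 100900 − ½·1030·4.62² − 1030·9.8·1.13 = 78500 Pa.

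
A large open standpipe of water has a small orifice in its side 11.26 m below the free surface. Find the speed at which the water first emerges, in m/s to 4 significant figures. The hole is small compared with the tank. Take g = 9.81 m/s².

Torricelli's result v = √(2gh) gives v = √(2·9.81·11.26) = 14.86 m/s.

14.86 m/s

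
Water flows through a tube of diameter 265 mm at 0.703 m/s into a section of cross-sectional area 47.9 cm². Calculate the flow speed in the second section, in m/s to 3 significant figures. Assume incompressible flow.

8.09 m/s

Mass conservation (A₁v₁ = A₂v₂) gives v₂ = 0.703 × 552/47.9 = 8.09 m/s.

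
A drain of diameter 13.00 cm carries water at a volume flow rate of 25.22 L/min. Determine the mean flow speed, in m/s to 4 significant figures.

Q = 25.22 L/min = 0.0004203 m³/s.
v = Q/A = 0.0004203 / 0.01327 = 0.03167 m/s.

0.03167 m/s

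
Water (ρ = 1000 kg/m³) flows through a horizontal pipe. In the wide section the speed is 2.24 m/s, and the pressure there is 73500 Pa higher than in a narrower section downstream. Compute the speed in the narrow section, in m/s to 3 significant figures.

v₂ ≈ 12.3 m/s

With h₁ = h₂, rearranging Bernoulli gives v₂ = √(v₁² + 2ΔP/ρ).
v₂ = √(2.24² + 2·73500/1000) = √(5.02 + 147) = 12.3 m/s.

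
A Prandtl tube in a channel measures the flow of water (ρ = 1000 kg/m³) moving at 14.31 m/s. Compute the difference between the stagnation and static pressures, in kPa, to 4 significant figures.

Bernoulli between the free stream and the stagnation point: ½ρv² = P_stag − P_static.
ΔP = ½·1000·14.31² = 102400 Pa.

ΔP ≈ 102.4 kPa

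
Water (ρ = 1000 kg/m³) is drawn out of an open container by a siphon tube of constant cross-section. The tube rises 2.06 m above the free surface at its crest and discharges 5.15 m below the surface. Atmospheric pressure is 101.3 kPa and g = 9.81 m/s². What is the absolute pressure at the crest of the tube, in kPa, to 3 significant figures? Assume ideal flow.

From the surface to the outlet (both open to atmosphere, surface at rest): v = √(2g·h_out) = √(2·9.81·5.15) = 10.1 m/s.
Continuity keeps v the same throughout the tube; from surface to crest, P_atm + 0 = P_top + ½ρv² + ρg·h_top.
P_top = 101300 − ½·1000·10.1² − 1000·9.81·2.06 = 30600 Pa.

30.6 kPa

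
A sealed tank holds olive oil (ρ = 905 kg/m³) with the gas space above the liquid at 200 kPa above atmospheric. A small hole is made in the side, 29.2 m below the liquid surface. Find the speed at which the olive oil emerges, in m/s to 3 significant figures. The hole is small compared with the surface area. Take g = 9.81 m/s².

v ≈ 31.9 m/s

Take point 1 at the surface (v₁ ≈ 0) and point 2 at the hole (at atmospheric pressure). Bernoulli: P₁ + ρg h = P_atm + ½ρv₂².
With P₁ − P_atm = 200000 Pa, v₂ = √(2gh + 2ΔP/ρ) = √(2·9.81·29.2 + 2·200000/905) = 31.9 m/s.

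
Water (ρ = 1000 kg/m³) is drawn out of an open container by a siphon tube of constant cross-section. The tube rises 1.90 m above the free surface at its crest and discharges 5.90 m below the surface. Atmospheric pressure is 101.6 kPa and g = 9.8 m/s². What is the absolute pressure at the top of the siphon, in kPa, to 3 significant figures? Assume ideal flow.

From the surface to the outlet (both open to atmosphere, surface at rest): v = √(2g·h_out) = √(2·9.8·5.90) = 10.8 m/s.
The bore is uniform, so the speed at the crest is the same v. Bernoulli surface→crest: P_atm = P_top + ½ρv² + ρg·h_top.
P_top = 101600 − ½·1000·10.8² − 1000·9.8·1.90 = 25200 Pa.

P_top = 25.2 kPa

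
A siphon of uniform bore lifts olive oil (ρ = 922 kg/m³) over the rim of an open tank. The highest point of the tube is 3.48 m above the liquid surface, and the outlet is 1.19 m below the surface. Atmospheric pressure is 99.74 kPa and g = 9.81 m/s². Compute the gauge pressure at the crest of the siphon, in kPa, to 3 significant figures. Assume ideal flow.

-42.2 kPa

Bernoulli surface→outlet gives ½v² = g·h_out, so v = √(2·9.81·1.19) = 4.83 m/s.
The bore is uniform, so the speed at the crest is the same v. Bernoulli surface→crest: P_atm = P_top + ½ρv² + ρg·h_top.
P_top = 99740 − ½·922·4.83² − 922·9.81·3.48 = 57500 Pa. So P_gauge = P_top − P_atm = -42200 Pa.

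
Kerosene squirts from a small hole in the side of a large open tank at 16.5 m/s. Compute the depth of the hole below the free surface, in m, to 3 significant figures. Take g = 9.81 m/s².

Inverting v = √(2gh) gives h = v² / 2g.
h = 16.5²/(2·9.81) = 272/19.62 = 13.9 m.

h ≈ 13.9 m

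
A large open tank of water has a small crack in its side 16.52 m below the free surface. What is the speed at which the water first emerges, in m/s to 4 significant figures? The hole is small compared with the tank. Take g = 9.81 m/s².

Torricelli's result v = √(2gh) gives v = √(2·9.81·16.52) = 18.00 m/s.

v = 18.00 m/s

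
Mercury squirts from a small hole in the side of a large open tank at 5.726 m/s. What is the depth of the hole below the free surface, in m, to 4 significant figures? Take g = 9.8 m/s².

Torricelli: v = √(2gh), so h = v²/(2g).
h = 5.726²/(2·9.8) = 32.79/19.60 = 1.673 m.

h = 1.673 m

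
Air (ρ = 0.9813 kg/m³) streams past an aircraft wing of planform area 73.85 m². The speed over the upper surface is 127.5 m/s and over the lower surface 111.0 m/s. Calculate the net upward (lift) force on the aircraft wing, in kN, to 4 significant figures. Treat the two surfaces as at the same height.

142.6 kN

From P + ½ρv² = const at equal height, P_low − P_up = ½ρ(v_up² − v_low²).
ΔP = ½·0.9813·(127.5² − 111.0²) = 1931 Pa.
Lift = ΔP · A = 1931 × 73.85 = 142600 N.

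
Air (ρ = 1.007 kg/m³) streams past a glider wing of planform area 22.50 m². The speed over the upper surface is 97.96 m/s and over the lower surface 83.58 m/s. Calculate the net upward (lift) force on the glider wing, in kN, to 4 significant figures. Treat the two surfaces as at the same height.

F ≈ 29.57 kN

With equal heights on the two surfaces, Bernoulli gives P_lower − P_upper = ½ρ(v_upper² − v_lower²).
ΔP = ½·1.007·(97.96² − 83.58²) = 1314 Pa.
Lift = ΔP · A = 1314 × 22.50 = 29570 N.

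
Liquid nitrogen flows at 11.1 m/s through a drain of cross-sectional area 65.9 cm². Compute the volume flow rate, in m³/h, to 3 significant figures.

Q = A·v = 0.00659 m² × 11.1 m/s = 0.0731 m³/s.
Converting: 0.0731 m³/s × 3600 = 263 m³/h.

Q ≈ 263 m³/h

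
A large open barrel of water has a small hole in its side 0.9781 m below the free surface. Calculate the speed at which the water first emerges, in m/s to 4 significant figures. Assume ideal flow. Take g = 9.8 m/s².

With the surface at rest and both surface and jet at atmospheric pressure, Bernoulli gives ρg h = ½ρv², so v = √(2gh) = √(2·9.8·0.9781) = 4.378 m/s.

v ≈ 4.378 m/s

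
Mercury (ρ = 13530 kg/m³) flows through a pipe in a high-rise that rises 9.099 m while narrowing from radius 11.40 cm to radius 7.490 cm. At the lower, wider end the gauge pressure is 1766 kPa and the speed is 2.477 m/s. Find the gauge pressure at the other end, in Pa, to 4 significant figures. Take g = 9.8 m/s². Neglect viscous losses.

P₂ ≈ 378300 Pa

By continuity, v₂ = v₁·A₁/A₂ = 2.477·(408.3/176.2) = 5.738 m/s.
Energy conservation along the streamline gives P₂ = P₁ − ½ρ(v₂² − v₁²) − ρg(h₂ − h₁).
P₂ = 1766000 + ½·13530·(2.477² − 5.738²) − 13530·9.8·(+9.099) = 1766000 + (-181200) − (1206000) = 378300 Pa.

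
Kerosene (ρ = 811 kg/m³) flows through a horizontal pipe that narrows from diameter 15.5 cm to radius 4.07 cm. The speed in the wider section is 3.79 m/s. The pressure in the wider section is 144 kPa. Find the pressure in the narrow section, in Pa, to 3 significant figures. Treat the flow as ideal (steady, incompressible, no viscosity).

73200 Pa

By continuity, v₂ = v₁·A₁/A₂ = 3.79·(189/52.0) = 13.7 m/s.
With no height change, Bernoulli's equation is P₁ + ½ρv₁² = P₂ + ½ρv₂².
P₂ = P₁ − ½ρ(v₂² − v₁²) = 144000 − ½·811·(13.7² − 3.79²) = 144000 − 70800 = 73200 Pa.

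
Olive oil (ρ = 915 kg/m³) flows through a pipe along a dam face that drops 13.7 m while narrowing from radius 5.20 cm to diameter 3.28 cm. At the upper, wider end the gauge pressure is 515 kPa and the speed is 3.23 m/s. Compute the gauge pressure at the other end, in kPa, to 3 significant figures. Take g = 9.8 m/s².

P₂ = 160 kPa

Mass conservation (A₁v₁ = A₂v₂) gives v₂ = 3.23 × 84.9/8.45 = 32.5 m/s.
Energy conservation along the streamline gives P₂ = P₁ − ½ρ(v₂² − v₁²) − ρg(h₂ − h₁).
P₂ = 515000 + ½·915·(3.23² − 32.5²) − 915·9.8·(−13.7) = 515000 + (-478000) − (-123000) = 160000 Pa.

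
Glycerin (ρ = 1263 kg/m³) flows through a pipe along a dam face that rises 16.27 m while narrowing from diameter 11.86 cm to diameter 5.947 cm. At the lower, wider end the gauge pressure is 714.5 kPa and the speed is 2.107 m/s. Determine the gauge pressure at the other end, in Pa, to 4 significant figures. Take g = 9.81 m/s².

471400 Pa

By continuity, v₂ = v₁·A₁/A₂ = 2.107·(110.5/27.78) = 8.380 m/s.
Bernoulli: P₁ + ½ρv₁² + ρg h₁ = P₂ + ½ρv₂² + ρg h₂, so P₂ = P₁ + ½ρ(v₁² − v₂²) − ρg(h₂ − h₁).
P₂ = 714500 + ½·1263·(2.107² − 8.380²) − 1263·9.81·(+16.27) = 714500 + (-41540) − (201600) = 471400 Pa.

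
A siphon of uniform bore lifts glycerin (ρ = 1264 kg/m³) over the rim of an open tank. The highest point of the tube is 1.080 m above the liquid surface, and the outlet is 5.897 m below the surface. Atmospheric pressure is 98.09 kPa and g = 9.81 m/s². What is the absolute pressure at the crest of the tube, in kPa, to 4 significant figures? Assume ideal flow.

11.58 kPa

From the surface to the outlet (both open to atmosphere, surface at rest): v = √(2g·h_out) = √(2·9.81·5.897) = 10.76 m/s.
With constant cross-section the crest speed equals v; applying Bernoulli from the surface up to the crest, P_top = P_atm − ½ρv² − ρg·h_top.
P_top = 98090 − ½·1264·10.76² − 1264·9.81·1.080 = 11580 Pa.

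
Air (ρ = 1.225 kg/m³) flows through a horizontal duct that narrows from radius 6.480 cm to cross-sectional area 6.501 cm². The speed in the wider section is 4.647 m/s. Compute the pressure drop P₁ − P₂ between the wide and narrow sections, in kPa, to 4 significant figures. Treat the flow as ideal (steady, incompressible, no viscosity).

ΔP ≈ 5.433 kPa

Mass conservation (A₁v₁ = A₂v₂) gives v₂ = 4.647 × 131.9/6.501 = 94.30 m/s.
Bernoulli (h₁ = h₂): P₁ − P₂ = ½ρ(v₂² − v₁²).
P₁ − P₂ = ½·1.225·(94.30² − 4.647²) = ½·1.225·8870 = 5433 Pa.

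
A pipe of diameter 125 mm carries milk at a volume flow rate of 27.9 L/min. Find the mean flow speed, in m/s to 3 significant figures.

v ≈ 0.0379 m/s

Q = 27.9 L/min = 0.000465 m³/s.
v = Q/A = 0.000465 / 0.0123 = 0.0379 m/s.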